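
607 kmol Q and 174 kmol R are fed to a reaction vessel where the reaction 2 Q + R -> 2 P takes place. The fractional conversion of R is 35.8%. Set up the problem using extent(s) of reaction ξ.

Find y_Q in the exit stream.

0.671

R reacted = 0.358 × 174 = 62.29 kmol; ν_R = −1, so ξ = 62.29/1 = 62.29 kmol.
Outlet amounts (n = n₀ + ν ξ):
  Q: 607 − 2(62.29) = 482.4
  R: 174 − 1(62.29) = 111.7
  P: 0 + 2(62.29) = 124.6
Total out = 718.7 kmol; y_Q = 482.4 / 718.7 = 0.6712.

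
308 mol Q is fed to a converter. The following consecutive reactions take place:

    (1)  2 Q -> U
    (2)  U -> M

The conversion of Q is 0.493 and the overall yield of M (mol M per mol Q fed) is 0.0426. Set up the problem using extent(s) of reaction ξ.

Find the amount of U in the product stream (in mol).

62.8 mol

Conversion of Q: Q consumed = 2ξ₁ = 0.493 × 308 → ξ₁ = 75.92 mol.
Yield of M: 1ξ₂ / 308 = 0.0426 → ξ₂ = 13.12 mol.
Outlet amounts (n = n₀ + Σ ν·ξ):
  Q: 308 − 2(75.92) = 156.2
  U: 0 + 1(75.92) − 1(13.12) = 62.8
  M: 0 + 1(13.12) = 13.12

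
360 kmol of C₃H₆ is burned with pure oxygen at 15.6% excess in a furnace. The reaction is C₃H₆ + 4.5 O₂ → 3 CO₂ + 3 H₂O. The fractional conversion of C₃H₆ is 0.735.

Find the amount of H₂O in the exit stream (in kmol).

794 kmol

Stoichiometric O₂ = 4.5 × 360 = 1620 kmol; O₂ fed = 1620 × 1.156 = 1873 kmol.
Fuel reacted = 0.735 × 360 → ξ = 264.6 kmol.
Outlet (n = n₀ + ν ξ):
  C₃H₆: 360 − 1(264.6) = 95.4
  O₂: 1873 − 4.5(264.6) = 682
  CO₂: 0 + 3(264.6) = 793.8
  H₂O: 0 + 3(264.6) = 793.8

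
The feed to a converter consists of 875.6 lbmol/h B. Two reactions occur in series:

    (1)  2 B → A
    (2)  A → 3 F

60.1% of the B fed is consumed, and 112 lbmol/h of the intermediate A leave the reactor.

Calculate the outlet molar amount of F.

453 lbmol/h

Conversion of B: B consumed = 2ξ₁ = 0.601 × 875.6 → ξ₁ = 263.1 lbmol/h.
A balance: n_A = 0 + 1ξ₁ − 1ξ₂ = 112 → ξ₂ = (1·263.1 − 112)/1 = 151.1 lbmol/h.
Outlet amounts (n = n₀ + Σ ν·ξ):
  B: 875.6 − 2(263.1) = 349.4
  A: 0 + 1(263.1) − 1(151.1) = 112
  F: 0 + 3(151.1) = 453.4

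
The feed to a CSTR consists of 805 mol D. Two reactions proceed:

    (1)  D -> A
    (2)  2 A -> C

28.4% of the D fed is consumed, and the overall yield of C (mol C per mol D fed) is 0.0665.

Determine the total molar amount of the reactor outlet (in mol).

Conversion of D: D consumed = 1ξ₁ = 0.284 × 805 → ξ₁ = 228.6 mol.
Yield of C: 1ξ₂ / 805 = 0.0665 → ξ₂ = 53.53 mol.
Outlet amounts (n = n₀ + Σ ν·ξ):
  D: 805 − 1(228.6) = 576.4
  A: 0 + 1(228.6) − 2(53.53) = 121.6
  C: 0 + 1(53.53) = 53.53
Total out = 576.4 + 121.6 + 53.53 = 751.5 mol.

751 mol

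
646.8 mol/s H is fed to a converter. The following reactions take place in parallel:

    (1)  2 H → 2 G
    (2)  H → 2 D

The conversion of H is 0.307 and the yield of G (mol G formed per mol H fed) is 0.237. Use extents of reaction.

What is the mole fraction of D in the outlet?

0.131

Yield of G: 2ξ₁ / 646.8 = 0.237 → ξ₁ = 76.65 mol/s.
Conversion of H: 2ξ₁ + 1ξ₂ = 0.307 × 646.8 = 198.6 → ξ₂ = 45.28 mol/s.
Outlet amounts (n = n₀ + Σ ν·ξ):
  H: 646.8 − 2(76.65) − 1(45.28) = 448.2
  G: 0 + 2(76.65) = 153.3
  D: 0 + 2(45.28) = 90.55
Total out = 692.1 mol/s; y_D = 90.55 / 692.1 = 0.1308.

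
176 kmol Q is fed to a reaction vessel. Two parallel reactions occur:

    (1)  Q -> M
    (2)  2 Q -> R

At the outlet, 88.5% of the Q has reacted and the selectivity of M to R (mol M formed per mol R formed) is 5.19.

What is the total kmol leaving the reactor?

Conversion of Q: Q consumed = 0.885 × 176 = 155.8 kmol = 1ξ₁ + 2ξ₂.
Selectivity: 1ξ₁ / (1ξ₂) = 5.19 → ξ₁ = 5.19 ξ₂.
Substitute: (1·5.19 + 2) ξ₂ = 155.8 → ξ₂ = 21.66 kmol, ξ₁ = 112.4 kmol.
Outlet amounts (n = n₀ + Σ ν·ξ):
  Q: 176 − 1(112.4) − 2(21.66) = 20.24
  M: 0 + 1(112.4) = 112.4
  R: 0 + 1(21.66) = 21.66
Total out = 20.24 + 112.4 + 21.66 = 154.3 kmol.

154 kmol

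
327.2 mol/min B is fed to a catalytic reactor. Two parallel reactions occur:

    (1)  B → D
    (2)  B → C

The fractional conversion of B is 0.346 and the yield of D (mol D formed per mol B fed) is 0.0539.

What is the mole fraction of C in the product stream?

Yield of D: 1ξ₁ / 327.2 = 0.0539 → ξ₁ = 17.64 mol/min.
Conversion of B: 1ξ₁ + 1ξ₂ = 0.346 × 327.2 = 113.2 → ξ₂ = 95.58 mol/min.
Outlet amounts (n = n₀ + Σ ν·ξ):
  B: 327.2 − 1(17.64) − 1(95.58) = 214
  D: 0 + 1(17.64) = 17.64
  C: 0 + 1(95.58) = 95.58
Total out = 327.2 mol/min; y_C = 95.58 / 327.2 = 0.2921.

0.292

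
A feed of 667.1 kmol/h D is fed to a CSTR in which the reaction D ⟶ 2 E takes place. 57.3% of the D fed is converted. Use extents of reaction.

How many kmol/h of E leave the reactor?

D reacted = 0.573 × 667.1 = 382.2 kmol/h; ν_D = −1, so ξ = 382.2/1 = 382.2 kmol/h.
Outlet amounts (n = n₀ + ν ξ):
  D: 667.1 − 1(382.2) = 284.9
  E: 0 + 2(382.2) = 764.5

764 kmol/h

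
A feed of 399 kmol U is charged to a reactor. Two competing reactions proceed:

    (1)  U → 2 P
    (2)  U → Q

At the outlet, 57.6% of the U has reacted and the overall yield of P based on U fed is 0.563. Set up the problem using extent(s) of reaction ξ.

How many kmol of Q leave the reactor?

Yield of P: 2ξ₁ / 399 = 0.563 → ξ₁ = 112.3 kmol.
Conversion of U: 1ξ₁ + 1ξ₂ = 0.576 × 399 = 229.8 → ξ₂ = 117.5 kmol.
Outlet amounts (n = n₀ + Σ ν·ξ):
  U: 399 − 1(112.3) − 1(117.5) = 169.2
  P: 0 + 2(112.3) = 224.6
  Q: 0 + 1(117.5) = 117.5

118 kmol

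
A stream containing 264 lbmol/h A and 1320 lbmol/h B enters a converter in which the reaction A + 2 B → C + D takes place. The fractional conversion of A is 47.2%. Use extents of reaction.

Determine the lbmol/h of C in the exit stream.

A reacted = 0.472 × 264 = 124.6 lbmol/h; ν_A = −1, so ξ = 124.6/1 = 124.6 lbmol/h.
Outlet amounts (n = n₀ + ν ξ):
  A: 264 − 1(124.6) = 139.4
  B: 1320 − 2(124.6) = 1071
  C: 0 + 1(124.6) = 124.6
  D: 0 + 1(124.6) = 124.6

125 lbmol/h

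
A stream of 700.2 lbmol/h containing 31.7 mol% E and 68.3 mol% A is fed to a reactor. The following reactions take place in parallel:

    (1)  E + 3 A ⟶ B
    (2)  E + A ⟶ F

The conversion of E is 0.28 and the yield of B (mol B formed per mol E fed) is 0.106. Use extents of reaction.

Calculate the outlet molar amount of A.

Yield of B: 1ξ₁ / 222 = 0.106 → ξ₁ = 23.53 lbmol/h.
Conversion of E: 1ξ₁ + 1ξ₂ = 0.28 × 222 = 62.15 → ξ₂ = 38.62 lbmol/h.
Outlet amounts (n = n₀ + Σ ν·ξ):
  E: 222 − 1(23.53) − 1(38.62) = 159.8
  A: 478.2 − 3(23.53) − 1(38.62) = 369
  B: 0 + 1(23.53) = 23.53
  F: 0 + 1(38.62) = 38.62

369 lbmol/h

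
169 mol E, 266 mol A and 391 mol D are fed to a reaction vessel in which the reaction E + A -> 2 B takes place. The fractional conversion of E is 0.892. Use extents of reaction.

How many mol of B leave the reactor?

301 mol

E reacted = 0.892 × 169 = 150.7 mol; ν_E = −1, so ξ = 150.7/1 = 150.7 mol.
Outlet amounts (n = n₀ + ν ξ):
  E: 169 − 1(150.7) = 18.25
  A: 266 − 1(150.7) = 115.3
  B: 0 + 2(150.7) = 301.5
  D: 391 (inert)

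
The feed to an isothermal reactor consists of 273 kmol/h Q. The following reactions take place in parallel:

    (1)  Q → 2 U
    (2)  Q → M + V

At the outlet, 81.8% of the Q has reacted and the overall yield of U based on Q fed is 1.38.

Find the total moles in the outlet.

496 kmol/h

Yield of U: 2ξ₁ / 273 = 1.38 → ξ₁ = 188.4 kmol/h.
Conversion of Q: 1ξ₁ + 1ξ₂ = 0.818 × 273 = 223.3 → ξ₂ = 34.94 kmol/h.
Outlet amounts (n = n₀ + Σ ν·ξ):
  Q: 273 − 1(188.4) − 1(34.94) = 49.69
  U: 0 + 2(188.4) = 376.7
  M: 0 + 1(34.94) = 34.94
  V: 0 + 1(34.94) = 34.94
Total out = 49.69 + 376.7 + 34.94 + 34.94 = 496.3 kmol/h.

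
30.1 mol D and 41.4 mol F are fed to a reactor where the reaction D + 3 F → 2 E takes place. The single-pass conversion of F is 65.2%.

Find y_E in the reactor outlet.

0.336

F reacted = 0.652 × 41.4 = 26.99 mol; ν_F = −3, so ξ = 26.99/3 = 8.998 mol.
Outlet amounts (n = n₀ + ν ξ):
  D: 30.1 − 1(8.998) = 21.1
  F: 41.4 − 3(8.998) = 14.41
  E: 0 + 2(8.998) = 18
Total out = 53.5 mol; y_E = 18 / 53.5 = 0.3363.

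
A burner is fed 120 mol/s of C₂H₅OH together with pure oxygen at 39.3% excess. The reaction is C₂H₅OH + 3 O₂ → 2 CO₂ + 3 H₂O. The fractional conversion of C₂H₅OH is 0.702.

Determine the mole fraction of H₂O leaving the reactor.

Stoichiometric O₂ = 3 × 120 = 360 mol/s; O₂ fed = 360 × 1.393 = 501.5 mol/s.
Fuel reacted = 0.702 × 120 → ξ = 84.24 mol/s.
Outlet (n = n₀ + ν ξ):
  C₂H₅OH: 120 − 1(84.24) = 35.76
  O₂: 501.5 − 3(84.24) = 248.8
  CO₂: 0 + 2(84.24) = 168.5
  H₂O: 0 + 3(84.24) = 252.7
Total out = 705.7 mol/s; y_H₂O = 252.7 / 705.7 = 0.3581.

0.358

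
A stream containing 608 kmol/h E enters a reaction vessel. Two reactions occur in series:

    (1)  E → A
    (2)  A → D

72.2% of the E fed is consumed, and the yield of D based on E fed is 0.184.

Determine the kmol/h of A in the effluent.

327 kmol/h

Conversion of E: E consumed = 1ξ₁ = 0.722 × 608 → ξ₁ = 439 kmol/h.
Yield of D: 1ξ₂ / 608 = 0.184 → ξ₂ = 111.9 kmol/h.
Outlet amounts (n = n₀ + Σ ν·ξ):
  E: 608 − 1(439) = 169
  A: 0 + 1(439) − 1(111.9) = 327.1
  D: 0 + 1(111.9) = 111.9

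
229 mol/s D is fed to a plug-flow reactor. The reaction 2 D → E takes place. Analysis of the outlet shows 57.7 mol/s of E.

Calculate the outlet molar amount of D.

114 mol/s

For E: n = n₀ + 1ξ → 57.7 = 0 + 1ξ, giving ξ = 57.7 mol/s.
Outlet amounts (n = n₀ + ν ξ):
  D: 229 − 2(57.7) = 113.6
  E: 0 + 1(57.7) = 57.7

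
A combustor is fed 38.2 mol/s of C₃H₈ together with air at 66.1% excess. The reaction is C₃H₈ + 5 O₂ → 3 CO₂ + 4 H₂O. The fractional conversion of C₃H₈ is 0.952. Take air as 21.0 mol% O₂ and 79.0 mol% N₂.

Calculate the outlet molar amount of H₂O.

145 mol/s

Stoichiometric O₂ = 5 × 38.2 = 191 mol/s; O₂ fed = 191 × 1.661 = 317.3 mol/s.
N₂ fed = 317.3 × 79/21 = 1193 mol/s.
Fuel reacted = 0.952 × 38.2 → ξ = 36.37 mol/s.
Outlet (n = n₀ + ν ξ):
  C₃H₈: 38.2 − 1(36.37) = 1.834
  O₂: 317.3 − 5(36.37) = 135.4
  N₂: 1193 (inert)
  CO₂: 0 + 3(36.37) = 109.1
  H₂O: 0 + 4(36.37) = 145.5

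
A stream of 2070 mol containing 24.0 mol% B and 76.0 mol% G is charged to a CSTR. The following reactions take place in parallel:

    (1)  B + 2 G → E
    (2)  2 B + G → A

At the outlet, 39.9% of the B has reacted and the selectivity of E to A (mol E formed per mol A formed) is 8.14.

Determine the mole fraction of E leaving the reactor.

Conversion of B: B consumed = 0.399 × 496.8 = 198.2 mol = 1ξ₁ + 2ξ₂.
Selectivity: 1ξ₁ / (1ξ₂) = 8.14 → ξ₁ = 8.14 ξ₂.
Substitute: (1·8.14 + 2) ξ₂ = 198.2 → ξ₂ = 19.55 mol, ξ₁ = 159.1 mol.
Outlet amounts (n = n₀ + Σ ν·ξ):
  B: 496.8 − 1(159.1) − 2(19.55) = 298.6
  G: 1573 − 2(159.1) − 1(19.55) = 1235
  E: 0 + 1(159.1) = 159.1
  A: 0 + 1(19.55) = 19.55
Total out = 1713 mol; y_E = 159.1 / 1713 = 0.09291.

0.0929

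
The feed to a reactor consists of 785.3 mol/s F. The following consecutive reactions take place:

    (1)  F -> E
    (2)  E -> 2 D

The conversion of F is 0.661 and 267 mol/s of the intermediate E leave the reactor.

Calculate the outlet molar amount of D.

504 mol/s

Conversion of F: F consumed = 1ξ₁ = 0.661 × 785.3 → ξ₁ = 519.1 mol/s.
E balance: n_E = 0 + 1ξ₁ − 1ξ₂ = 267 → ξ₂ = (1·519.1 − 267)/1 = 252.1 mol/s.
Outlet amounts (n = n₀ + Σ ν·ξ):
  F: 785.3 − 1(519.1) = 266.2
  E: 0 + 1(519.1) − 1(252.1) = 267
  D: 0 + 2(252.1) = 504.2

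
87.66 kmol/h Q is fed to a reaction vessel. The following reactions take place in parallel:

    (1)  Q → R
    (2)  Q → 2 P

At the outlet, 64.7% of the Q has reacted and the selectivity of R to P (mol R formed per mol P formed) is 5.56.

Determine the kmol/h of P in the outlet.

Conversion of Q: Q consumed = 0.647 × 87.66 = 56.72 kmol/h = 1ξ₁ + 1ξ₂.
Selectivity: 1ξ₁ / (2ξ₂) = 5.56 → ξ₁ = 11.12 ξ₂.
Substitute: (1·11.12 + 1) ξ₂ = 56.72 → ξ₂ = 4.68 kmol/h, ξ₁ = 52.04 kmol/h.
Outlet amounts (n = n₀ + Σ ν·ξ):
  Q: 87.66 − 1(52.04) − 1(4.68) = 30.94
  R: 0 + 1(52.04) = 52.04
  P: 0 + 2(4.68) = 9.359

9.36 kmol/h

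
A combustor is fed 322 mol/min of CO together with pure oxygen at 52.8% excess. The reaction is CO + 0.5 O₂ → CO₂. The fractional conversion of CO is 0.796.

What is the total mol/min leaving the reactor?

440 mol/min

Stoichiometric O₂ = 0.5 × 322 = 161 mol/min; O₂ fed = 161 × 1.528 = 246 mol/min.
Fuel reacted = 0.796 × 322 → ξ = 256.3 mol/min.
Outlet (n = n₀ + ν ξ):
  CO: 322 − 1(256.3) = 65.69
  O₂: 246 − 0.5(256.3) = 117.9
  CO₂: 0 + 1(256.3) = 256.3
Total out = 65.69 + 117.9 + 256.3 = 439.9 mol/min.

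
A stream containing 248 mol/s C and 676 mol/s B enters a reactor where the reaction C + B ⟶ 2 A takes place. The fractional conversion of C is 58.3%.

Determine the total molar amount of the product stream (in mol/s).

924 mol/s

C reacted = 0.583 × 248 = 144.6 mol/s; ν_C = −1, so ξ = 144.6/1 = 144.6 mol/s.
Outlet amounts (n = n₀ + ν ξ):
  C: 248 − 1(144.6) = 103.4
  B: 676 − 1(144.6) = 531.4
  A: 0 + 2(144.6) = 289.2
Total out = 103.4 + 531.4 + 289.2 = 924 mol/s.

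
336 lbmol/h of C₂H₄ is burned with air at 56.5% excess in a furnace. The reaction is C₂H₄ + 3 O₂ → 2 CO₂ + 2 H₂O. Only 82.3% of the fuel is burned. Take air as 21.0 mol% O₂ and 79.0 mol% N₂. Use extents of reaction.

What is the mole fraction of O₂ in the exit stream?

Stoichiometric O₂ = 3 × 336 = 1008 lbmol/h; O₂ fed = 1008 × 1.565 = 1578 lbmol/h.
N₂ fed = 1578 × 79/21 = 5934 lbmol/h.
Fuel reacted = 0.823 × 336 → ξ = 276.5 lbmol/h.
Outlet (n = n₀ + ν ξ):
  C₂H₄: 336 − 1(276.5) = 59.47
  O₂: 1578 − 3(276.5) = 747.9
  N₂: 5934 (inert)
  CO₂: 0 + 2(276.5) = 553.1
  H₂O: 0 + 2(276.5) = 553.1
Total out = 7848 lbmol/h; y_O₂ = 747.9 / 7848 = 0.0953.

0.0953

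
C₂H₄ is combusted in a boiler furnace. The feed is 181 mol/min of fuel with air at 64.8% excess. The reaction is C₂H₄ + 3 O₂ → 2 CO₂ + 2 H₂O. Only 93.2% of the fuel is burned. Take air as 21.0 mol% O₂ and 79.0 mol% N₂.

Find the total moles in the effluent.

4440 mol/min

Stoichiometric O₂ = 3 × 181 = 543 mol/min; O₂ fed = 543 × 1.648 = 894.9 mol/min.
N₂ fed = 894.9 × 79/21 = 3366 mol/min.
Fuel reacted = 0.932 × 181 → ξ = 168.7 mol/min.
Outlet (n = n₀ + ν ξ):
  C₂H₄: 181 − 1(168.7) = 12.31
  O₂: 894.9 − 3(168.7) = 388.8
  N₂: 3366 (inert)
  CO₂: 0 + 2(168.7) = 337.4
  H₂O: 0 + 2(168.7) = 337.4
Total out = 12.31 + 388.8 + 3366 + 337.4 + 337.4 = 4442 mol/min.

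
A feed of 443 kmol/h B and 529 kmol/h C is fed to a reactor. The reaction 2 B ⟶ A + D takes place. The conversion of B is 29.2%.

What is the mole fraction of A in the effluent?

0.0665

B reacted = 0.292 × 443 = 129.4 kmol/h; ν_B = −2, so ξ = 129.4/2 = 64.68 kmol/h.
Outlet amounts (n = n₀ + ν ξ):
  B: 443 − 2(64.68) = 313.6
  A: 0 + 1(64.68) = 64.68
  D: 0 + 1(64.68) = 64.68
  C: 529 (inert)
Total out = 972 kmol/h; y_A = 64.68 / 972 = 0.06654.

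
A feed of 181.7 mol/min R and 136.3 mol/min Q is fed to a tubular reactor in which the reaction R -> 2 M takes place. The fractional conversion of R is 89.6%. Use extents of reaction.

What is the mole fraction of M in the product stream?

0.677

R reacted = 0.896 × 181.7 = 162.8 mol/min; ν_R = −1, so ξ = 162.8/1 = 162.8 mol/min.
Outlet amounts (n = n₀ + ν ξ):
  R: 181.7 − 1(162.8) = 18.9
  M: 0 + 2(162.8) = 325.6
  Q: 136.3 (inert)
Total out = 480.8 mol/min; y_M = 325.6 / 480.8 = 0.6772.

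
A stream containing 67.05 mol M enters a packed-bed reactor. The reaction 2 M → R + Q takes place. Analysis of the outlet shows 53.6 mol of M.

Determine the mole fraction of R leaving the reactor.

0.1

For M: n = n₀ − 2ξ → 53.6 = 67.05 − 2ξ, giving ξ = 6.725 mol.
Outlet amounts (n = n₀ + ν ξ):
  M: 67.05 − 2(6.725) = 53.6
  R: 0 + 1(6.725) = 6.725
  Q: 0 + 1(6.725) = 6.725
Total out = 67.05 mol; y_R = 6.725 / 67.05 = 0.1003.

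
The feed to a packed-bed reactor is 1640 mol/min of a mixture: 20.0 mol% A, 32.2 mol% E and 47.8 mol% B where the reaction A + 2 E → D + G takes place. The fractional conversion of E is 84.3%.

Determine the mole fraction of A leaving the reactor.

E reacted = 0.843 × 528.1 = 445.2 mol/min; ν_E = −2, so ξ = 445.2/2 = 222.6 mol/min.
Outlet amounts (n = n₀ + ν ξ):
  A: 328 − 1(222.6) = 105.4
  E: 528.1 − 2(222.6) = 82.91
  D: 0 + 1(222.6) = 222.6
  G: 0 + 1(222.6) = 222.6
  B: 783.9 (inert)
Total out = 1417 mol/min; y_A = 105.4 / 1417 = 0.07437.

0.0744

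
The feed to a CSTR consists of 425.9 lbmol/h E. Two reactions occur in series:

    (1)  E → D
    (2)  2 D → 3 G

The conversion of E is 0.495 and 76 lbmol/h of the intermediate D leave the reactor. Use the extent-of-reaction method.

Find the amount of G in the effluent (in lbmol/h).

202 lbmol/h

Conversion of E: E consumed = 1ξ₁ = 0.495 × 425.9 → ξ₁ = 210.8 lbmol/h.
D balance: n_D = 0 + 1ξ₁ − 2ξ₂ = 76 → ξ₂ = (1·210.8 − 76)/2 = 67.41 lbmol/h.
Outlet amounts (n = n₀ + Σ ν·ξ):
  E: 425.9 − 1(210.8) = 215.1
  D: 0 + 1(210.8) − 2(67.41) = 76
  G: 0 + 3(67.41) = 202.2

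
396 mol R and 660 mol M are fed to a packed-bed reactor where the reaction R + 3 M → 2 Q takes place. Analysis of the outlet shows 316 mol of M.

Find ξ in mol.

For M: n = n₀ − 3ξ → 316 = 660 − 3ξ, giving ξ = 114.7 mol.
Outlet amounts (n = n₀ + ν ξ):
  R: 396 − 1(114.7) = 281.3
  M: 660 − 3(114.7) = 316
  Q: 0 + 2(114.7) = 229.3

ξ = 115 mol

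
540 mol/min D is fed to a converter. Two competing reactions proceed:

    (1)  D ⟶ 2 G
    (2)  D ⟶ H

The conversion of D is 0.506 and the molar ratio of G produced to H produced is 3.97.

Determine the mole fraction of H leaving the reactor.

0.127

Conversion of D: D consumed = 0.506 × 540 = 273.2 mol/min = 1ξ₁ + 1ξ₂.
Selectivity: 2ξ₁ / (1ξ₂) = 3.97 → ξ₁ = 1.985 ξ₂.
Substitute: (1·1.985 + 1) ξ₂ = 273.2 → ξ₂ = 91.54 mol/min, ξ₁ = 181.7 mol/min.
Outlet amounts (n = n₀ + Σ ν·ξ):
  D: 540 − 1(181.7) − 1(91.54) = 266.8
  G: 0 + 2(181.7) = 363.4
  H: 0 + 1(91.54) = 91.54
Total out = 721.7 mol/min; y_H = 91.54 / 721.7 = 0.1268.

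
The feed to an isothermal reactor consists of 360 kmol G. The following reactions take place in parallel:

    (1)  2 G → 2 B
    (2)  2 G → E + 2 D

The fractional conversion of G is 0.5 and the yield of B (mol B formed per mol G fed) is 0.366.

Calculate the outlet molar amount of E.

Yield of B: 2ξ₁ / 360 = 0.366 → ξ₁ = 65.88 kmol.
Conversion of G: 2ξ₁ + 2ξ₂ = 0.5 × 360 = 180 → ξ₂ = 24.12 kmol.
Outlet amounts (n = n₀ + Σ ν·ξ):
  G: 360 − 2(65.88) − 2(24.12) = 180
  B: 0 + 2(65.88) = 131.8
  E: 0 + 1(24.12) = 24.12
  D: 0 + 2(24.12) = 48.24

24.1 kmol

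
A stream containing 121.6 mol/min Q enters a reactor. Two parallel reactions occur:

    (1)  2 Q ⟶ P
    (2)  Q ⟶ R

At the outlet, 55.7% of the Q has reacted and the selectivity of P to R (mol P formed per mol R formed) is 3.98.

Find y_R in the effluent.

Conversion of Q: Q consumed = 0.557 × 121.6 = 67.73 mol/min = 2ξ₁ + 1ξ₂.
Selectivity: 1ξ₁ / (1ξ₂) = 3.98 → ξ₁ = 3.98 ξ₂.
Substitute: (2·3.98 + 1) ξ₂ = 67.73 → ξ₂ = 7.559 mol/min, ξ₁ = 30.09 mol/min.
Outlet amounts (n = n₀ + Σ ν·ξ):
  Q: 121.6 − 2(30.09) − 1(7.559) = 53.87
  P: 0 + 1(30.09) = 30.09
  R: 0 + 1(7.559) = 7.559
Total out = 91.51 mol/min; y_R = 7.559 / 91.51 = 0.0826.

0.0826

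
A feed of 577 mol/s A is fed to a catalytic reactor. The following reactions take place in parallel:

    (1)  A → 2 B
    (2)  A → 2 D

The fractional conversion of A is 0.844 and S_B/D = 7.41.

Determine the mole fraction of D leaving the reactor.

0.109

Conversion of A: A consumed = 0.844 × 577 = 487 mol/s = 1ξ₁ + 1ξ₂.
Selectivity: 2ξ₁ / (2ξ₂) = 7.41 → ξ₁ = 7.41 ξ₂.
Substitute: (1·7.41 + 1) ξ₂ = 487 → ξ₂ = 57.91 mol/s, ξ₁ = 429.1 mol/s.
Outlet amounts (n = n₀ + Σ ν·ξ):
  A: 577 − 1(429.1) − 1(57.91) = 90.01
  B: 0 + 2(429.1) = 858.2
  D: 0 + 2(57.91) = 115.8
Total out = 1064 mol/s; y_D = 115.8 / 1064 = 0.1088.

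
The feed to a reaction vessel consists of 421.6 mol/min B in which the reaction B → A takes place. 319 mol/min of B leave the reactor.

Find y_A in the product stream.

0.243

For B: n = n₀ − 1ξ → 319 = 421.6 − 1ξ, giving ξ = 102.6 mol/min.
Outlet amounts (n = n₀ + ν ξ):
  B: 421.6 − 1(102.6) = 319
  A: 0 + 1(102.6) = 102.6
Total out = 421.6 mol/min; y_A = 102.6 / 421.6 = 0.2434.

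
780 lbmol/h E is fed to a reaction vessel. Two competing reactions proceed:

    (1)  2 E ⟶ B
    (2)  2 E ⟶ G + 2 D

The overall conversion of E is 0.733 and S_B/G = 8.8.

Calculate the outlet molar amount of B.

257 lbmol/h

Conversion of E: E consumed = 0.733 × 780 = 571.7 lbmol/h = 2ξ₁ + 2ξ₂.
Selectivity: 1ξ₁ / (1ξ₂) = 8.8 → ξ₁ = 8.8 ξ₂.
Substitute: (2·8.8 + 2) ξ₂ = 571.7 → ξ₂ = 29.17 lbmol/h, ξ₁ = 256.7 lbmol/h.
Outlet amounts (n = n₀ + Σ ν·ξ):
  E: 780 − 2(256.7) − 2(29.17) = 208.3
  B: 0 + 1(256.7) = 256.7
  G: 0 + 1(29.17) = 29.17
  D: 0 + 2(29.17) = 58.34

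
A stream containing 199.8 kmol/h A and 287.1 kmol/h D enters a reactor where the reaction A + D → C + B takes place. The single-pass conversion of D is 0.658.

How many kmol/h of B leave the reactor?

D reacted = 0.658 × 287.1 = 188.9 kmol/h; ν_D = −1, so ξ = 188.9/1 = 188.9 kmol/h.
Outlet amounts (n = n₀ + ν ξ):
  A: 199.8 − 1(188.9) = 10.89
  D: 287.1 − 1(188.9) = 98.19
  C: 0 + 1(188.9) = 188.9
  B: 0 + 1(188.9) = 188.9

189 kmol/h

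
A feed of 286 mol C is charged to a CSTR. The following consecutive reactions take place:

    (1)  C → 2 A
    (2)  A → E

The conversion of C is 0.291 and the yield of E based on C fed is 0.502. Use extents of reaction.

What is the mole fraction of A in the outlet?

0.062

Conversion of C: C consumed = 1ξ₁ = 0.291 × 286 → ξ₁ = 83.23 mol.
Yield of E: 1ξ₂ / 286 = 0.502 → ξ₂ = 143.6 mol.
Outlet amounts (n = n₀ + Σ ν·ξ):
  C: 286 − 1(83.23) = 202.8
  A: 0 + 2(83.23) − 1(143.6) = 22.88
  E: 0 + 1(143.6) = 143.6
Total out = 369.2 mol; y_A = 22.88 / 369.2 = 0.06197.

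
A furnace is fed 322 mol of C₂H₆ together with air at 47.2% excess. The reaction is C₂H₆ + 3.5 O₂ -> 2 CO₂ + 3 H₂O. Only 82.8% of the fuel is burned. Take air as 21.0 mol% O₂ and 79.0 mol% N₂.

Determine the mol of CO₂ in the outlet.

Stoichiometric O₂ = 3.5 × 322 = 1127 mol; O₂ fed = 1127 × 1.472 = 1659 mol.
N₂ fed = 1659 × 79/21 = 6241 mol.
Fuel reacted = 0.828 × 322 → ξ = 266.6 mol.
Outlet (n = n₀ + ν ξ):
  C₂H₆: 322 − 1(266.6) = 55.38
  O₂: 1659 − 3.5(266.6) = 725.8
  N₂: 6241 (inert)
  CO₂: 0 + 2(266.6) = 533.2
  H₂O: 0 + 3(266.6) = 799.8

533 mol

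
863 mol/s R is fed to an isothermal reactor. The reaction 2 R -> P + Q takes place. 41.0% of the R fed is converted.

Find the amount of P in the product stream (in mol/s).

R reacted = 0.41 × 863 = 353.8 mol/s; ν_R = −2, so ξ = 353.8/2 = 176.9 mol/s.
Outlet amounts (n = n₀ + ν ξ):
  R: 863 − 2(176.9) = 509.2
  P: 0 + 1(176.9) = 176.9
  Q: 0 + 1(176.9) = 176.9

177 mol/s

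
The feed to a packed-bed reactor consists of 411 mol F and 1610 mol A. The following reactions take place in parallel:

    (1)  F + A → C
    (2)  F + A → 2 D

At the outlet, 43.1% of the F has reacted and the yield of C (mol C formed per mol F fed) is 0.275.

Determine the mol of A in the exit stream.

Yield of C: 1ξ₁ / 411 = 0.275 → ξ₁ = 113 mol.
Conversion of F: 1ξ₁ + 1ξ₂ = 0.431 × 411 = 177.1 → ξ₂ = 64.12 mol.
Outlet amounts (n = n₀ + Σ ν·ξ):
  F: 411 − 1(113) − 1(64.12) = 233.9
  A: 1610 − 1(113) − 1(64.12) = 1433
  C: 0 + 1(113) = 113
  D: 0 + 2(64.12) = 128.2

1430 mol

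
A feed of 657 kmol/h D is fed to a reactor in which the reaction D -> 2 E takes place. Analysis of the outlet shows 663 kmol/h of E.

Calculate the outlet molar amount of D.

326 kmol/h

For E: n = n₀ + 2ξ → 663 = 0 + 2ξ, giving ξ = 331.5 kmol/h.
Outlet amounts (n = n₀ + ν ξ):
  D: 657 − 1(331.5) = 325.5
  E: 0 + 2(331.5) = 663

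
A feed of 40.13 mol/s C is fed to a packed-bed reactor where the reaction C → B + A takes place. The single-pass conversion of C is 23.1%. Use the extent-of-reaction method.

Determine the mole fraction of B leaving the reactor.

0.188

C reacted = 0.231 × 40.13 = 9.27 mol/s; ν_C = −1, so ξ = 9.27/1 = 9.27 mol/s.
Outlet amounts (n = n₀ + ν ξ):
  C: 40.13 − 1(9.27) = 30.86
  B: 0 + 1(9.27) = 9.27
  A: 0 + 1(9.27) = 9.27
Total out = 49.4 mol/s; y_B = 9.27 / 49.4 = 0.1877.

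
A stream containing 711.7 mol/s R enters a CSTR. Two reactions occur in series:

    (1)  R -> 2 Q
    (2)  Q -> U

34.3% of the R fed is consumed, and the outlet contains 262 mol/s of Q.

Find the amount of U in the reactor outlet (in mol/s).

Conversion of R: R consumed = 1ξ₁ = 0.343 × 711.7 → ξ₁ = 244.1 mol/s.
Q balance: n_Q = 0 + 2ξ₁ − 1ξ₂ = 262 → ξ₂ = (2·244.1 − 262)/1 = 226.2 mol/s.
Outlet amounts (n = n₀ + Σ ν·ξ):
  R: 711.7 − 1(244.1) = 467.6
  Q: 0 + 2(244.1) − 1(226.2) = 262
  U: 0 + 1(226.2) = 226.2

226 mol/s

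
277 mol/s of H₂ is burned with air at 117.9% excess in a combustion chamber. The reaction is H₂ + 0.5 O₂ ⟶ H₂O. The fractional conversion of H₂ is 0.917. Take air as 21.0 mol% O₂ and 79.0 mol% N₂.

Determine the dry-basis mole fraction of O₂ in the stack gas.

Stoichiometric O₂ = 0.5 × 277 = 138.5 mol/s; O₂ fed = 138.5 × 2.179 = 301.8 mol/s.
N₂ fed = 301.8 × 79/21 = 1135 mol/s.
Fuel reacted = 0.917 × 277 → ξ = 254 mol/s.
Outlet (n = n₀ + ν ξ):
  H₂: 277 − 1(254) = 22.99
  O₂: 301.8 − 0.5(254) = 174.8
  N₂: 1135 (inert)
  H₂O: 0 + 1(254) = 254
Dry total = 1333 mol/s; y_O₂ (dry) = 174.8 / 1333 = 0.1311.

0.131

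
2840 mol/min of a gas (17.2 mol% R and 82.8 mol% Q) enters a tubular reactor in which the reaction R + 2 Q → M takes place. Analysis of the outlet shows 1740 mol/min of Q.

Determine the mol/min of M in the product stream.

306 mol/min

For Q: n = n₀ − 2ξ → 1740 = 2352 − 2ξ, giving ξ = 305.8 mol/min.
Outlet amounts (n = n₀ + ν ξ):
  R: 488.5 − 1(305.8) = 182.7
  Q: 2352 − 2(305.8) = 1740
  M: 0 + 1(305.8) = 305.8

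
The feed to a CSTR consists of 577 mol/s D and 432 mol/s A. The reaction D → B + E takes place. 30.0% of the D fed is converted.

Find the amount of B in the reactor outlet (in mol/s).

D reacted = 0.3 × 577 = 173.1 mol/s; ν_D = −1, so ξ = 173.1/1 = 173.1 mol/s.
Outlet amounts (n = n₀ + ν ξ):
  D: 577 − 1(173.1) = 403.9
  B: 0 + 1(173.1) = 173.1
  E: 0 + 1(173.1) = 173.1
  A: 432 (inert)

173 mol/s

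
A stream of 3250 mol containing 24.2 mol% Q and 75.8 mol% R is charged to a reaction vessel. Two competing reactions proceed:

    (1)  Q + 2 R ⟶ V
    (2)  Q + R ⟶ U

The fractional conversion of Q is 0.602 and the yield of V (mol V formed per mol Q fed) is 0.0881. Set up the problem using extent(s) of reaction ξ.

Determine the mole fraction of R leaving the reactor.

0.709

Yield of V: 1ξ₁ / 786.5 = 0.0881 → ξ₁ = 69.29 mol.
Conversion of Q: 1ξ₁ + 1ξ₂ = 0.602 × 786.5 = 473.5 → ξ₂ = 404.2 mol.
Outlet amounts (n = n₀ + Σ ν·ξ):
  Q: 786.5 − 1(69.29) − 1(404.2) = 313
  R: 2464 − 2(69.29) − 1(404.2) = 1921
  V: 0 + 1(69.29) = 69.29
  U: 0 + 1(404.2) = 404.2
Total out = 2707 mol; y_R = 1921 / 2707 = 0.7095.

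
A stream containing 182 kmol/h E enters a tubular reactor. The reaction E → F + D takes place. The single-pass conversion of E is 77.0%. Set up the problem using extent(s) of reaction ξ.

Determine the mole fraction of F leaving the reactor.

E reacted = 0.77 × 182 = 140.1 kmol/h; ν_E = −1, so ξ = 140.1/1 = 140.1 kmol/h.
Outlet amounts (n = n₀ + ν ξ):
  E: 182 − 1(140.1) = 41.86
  F: 0 + 1(140.1) = 140.1
  D: 0 + 1(140.1) = 140.1
Total out = 322.1 kmol/h; y_F = 140.1 / 322.1 = 0.435.

0.435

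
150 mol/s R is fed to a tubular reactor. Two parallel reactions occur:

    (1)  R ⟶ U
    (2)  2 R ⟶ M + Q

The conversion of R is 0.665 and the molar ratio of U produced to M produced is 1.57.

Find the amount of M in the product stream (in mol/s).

27.9 mol/s

Conversion of R: R consumed = 0.665 × 150 = 99.75 mol/s = 1ξ₁ + 2ξ₂.
Selectivity: 1ξ₁ / (1ξ₂) = 1.57 → ξ₁ = 1.57 ξ₂.
Substitute: (1·1.57 + 2) ξ₂ = 99.75 → ξ₂ = 27.94 mol/s, ξ₁ = 43.87 mol/s.
Outlet amounts (n = n₀ + Σ ν·ξ):
  R: 150 − 1(43.87) − 2(27.94) = 50.25
  U: 0 + 1(43.87) = 43.87
  M: 0 + 1(27.94) = 27.94
  Q: 0 + 1(27.94) = 27.94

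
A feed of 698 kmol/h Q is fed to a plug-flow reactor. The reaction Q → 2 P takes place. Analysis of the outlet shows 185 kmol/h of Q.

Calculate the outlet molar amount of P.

For Q: n = n₀ − 1ξ → 185 = 698 − 1ξ, giving ξ = 513 kmol/h.
Outlet amounts (n = n₀ + ν ξ):
  Q: 698 − 1(513) = 185
  P: 0 + 2(513) = 1026

1030 kmol/h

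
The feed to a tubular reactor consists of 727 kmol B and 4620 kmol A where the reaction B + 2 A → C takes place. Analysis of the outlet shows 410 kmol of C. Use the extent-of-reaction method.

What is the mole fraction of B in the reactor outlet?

0.07

For C: n = n₀ + 1ξ → 410 = 0 + 1ξ, giving ξ = 410 kmol.
Outlet amounts (n = n₀ + ν ξ):
  B: 727 − 1(410) = 317
  A: 4620 − 2(410) = 3800
  C: 0 + 1(410) = 410
Total out = 4527 kmol; y_B = 317 / 4527 = 0.07002.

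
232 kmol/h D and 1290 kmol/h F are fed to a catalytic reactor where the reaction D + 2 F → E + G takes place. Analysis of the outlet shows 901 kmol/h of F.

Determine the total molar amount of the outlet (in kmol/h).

1330 kmol/h

For F: n = n₀ − 2ξ → 901 = 1290 − 2ξ, giving ξ = 194.5 kmol/h.
Outlet amounts (n = n₀ + ν ξ):
  D: 232 − 1(194.5) = 37.5
  F: 1290 − 2(194.5) = 901
  E: 0 + 1(194.5) = 194.5
  G: 0 + 1(194.5) = 194.5
Total out = 37.5 + 901 + 194.5 + 194.5 = 1328 kmol/h.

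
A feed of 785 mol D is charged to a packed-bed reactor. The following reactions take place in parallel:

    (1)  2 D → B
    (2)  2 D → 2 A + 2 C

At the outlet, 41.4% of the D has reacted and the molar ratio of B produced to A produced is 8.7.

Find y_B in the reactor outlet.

Conversion of D: D consumed = 0.414 × 785 = 325 mol = 2ξ₁ + 2ξ₂.
Selectivity: 1ξ₁ / (2ξ₂) = 8.7 → ξ₁ = 17.4 ξ₂.
Substitute: (2·17.4 + 2) ξ₂ = 325 → ξ₂ = 8.831 mol, ξ₁ = 153.7 mol.
Outlet amounts (n = n₀ + Σ ν·ξ):
  D: 785 − 2(153.7) − 2(8.831) = 460
  B: 0 + 1(153.7) = 153.7
  A: 0 + 2(8.831) = 17.66
  C: 0 + 2(8.831) = 17.66
Total out = 649 mol; y_B = 153.7 / 649 = 0.2368.

0.237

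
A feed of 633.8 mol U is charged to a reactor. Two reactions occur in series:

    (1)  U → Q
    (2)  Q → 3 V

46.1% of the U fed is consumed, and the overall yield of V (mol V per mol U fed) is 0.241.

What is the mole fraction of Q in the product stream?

Conversion of U: U consumed = 1ξ₁ = 0.461 × 633.8 → ξ₁ = 292.2 mol.
Yield of V: 3ξ₂ / 633.8 = 0.241 → ξ₂ = 50.92 mol.
Outlet amounts (n = n₀ + Σ ν·ξ):
  U: 633.8 − 1(292.2) = 341.6
  Q: 0 + 1(292.2) − 1(50.92) = 241.3
  V: 0 + 3(50.92) = 152.7
Total out = 735.6 mol; y_Q = 241.3 / 735.6 = 0.328.

0.328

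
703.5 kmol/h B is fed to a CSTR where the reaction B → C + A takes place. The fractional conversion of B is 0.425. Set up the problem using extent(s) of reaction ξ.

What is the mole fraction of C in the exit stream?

B reacted = 0.425 × 703.5 = 299 kmol/h; ν_B = −1, so ξ = 299/1 = 299 kmol/h.
Outlet amounts (n = n₀ + ν ξ):
  B: 703.5 − 1(299) = 404.5
  C: 0 + 1(299) = 299
  A: 0 + 1(299) = 299
Total out = 1002 kmol/h; y_C = 299 / 1002 = 0.2982.

0.298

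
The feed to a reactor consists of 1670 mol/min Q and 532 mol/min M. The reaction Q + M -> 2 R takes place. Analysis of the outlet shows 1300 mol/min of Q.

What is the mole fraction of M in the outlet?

0.0736

For Q: n = n₀ − 1ξ → 1300 = 1670 − 1ξ, giving ξ = 370 mol/min.
Outlet amounts (n = n₀ + ν ξ):
  Q: 1670 − 1(370) = 1300
  M: 532 − 1(370) = 162
  R: 0 + 2(370) = 740
Total out = 2202 mol/min; y_M = 162 / 2202 = 0.07357.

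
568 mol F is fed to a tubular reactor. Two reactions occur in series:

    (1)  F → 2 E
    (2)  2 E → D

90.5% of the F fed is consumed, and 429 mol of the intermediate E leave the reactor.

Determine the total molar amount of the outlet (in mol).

Conversion of F: F consumed = 1ξ₁ = 0.905 × 568 → ξ₁ = 514 mol.
E balance: n_E = 0 + 2ξ₁ − 2ξ₂ = 429 → ξ₂ = (2·514 − 429)/2 = 299.5 mol.
Outlet amounts (n = n₀ + Σ ν·ξ):
  F: 568 − 1(514) = 53.96
  E: 0 + 2(514) − 2(299.5) = 429
  D: 0 + 1(299.5) = 299.5
Total out = 53.96 + 429 + 299.5 = 782.5 mol.

782 mol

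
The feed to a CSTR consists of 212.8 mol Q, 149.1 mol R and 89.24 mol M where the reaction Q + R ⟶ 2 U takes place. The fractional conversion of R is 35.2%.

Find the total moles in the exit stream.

R reacted = 0.352 × 149.1 = 52.48 mol; ν_R = −1, so ξ = 52.48/1 = 52.48 mol.
Outlet amounts (n = n₀ + ν ξ):
  Q: 212.8 − 1(52.48) = 160.3
  R: 149.1 − 1(52.48) = 96.62
  U: 0 + 2(52.48) = 105
  M: 89.24 (inert)
Total out = 160.3 + 96.62 + 105 + 89.24 = 451.1 mol.

451 mol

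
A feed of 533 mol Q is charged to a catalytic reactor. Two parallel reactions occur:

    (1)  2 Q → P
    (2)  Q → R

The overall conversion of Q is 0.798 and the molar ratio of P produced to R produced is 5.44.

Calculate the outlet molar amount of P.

195 mol

Conversion of Q: Q consumed = 0.798 × 533 = 425.3 mol = 2ξ₁ + 1ξ₂.
Selectivity: 1ξ₁ / (1ξ₂) = 5.44 → ξ₁ = 5.44 ξ₂.
Substitute: (2·5.44 + 1) ξ₂ = 425.3 → ξ₂ = 35.8 mol, ξ₁ = 194.8 mol.
Outlet amounts (n = n₀ + Σ ν·ξ):
  Q: 533 − 2(194.8) − 1(35.8) = 107.7
  P: 0 + 1(194.8) = 194.8
  R: 0 + 1(35.8) = 35.8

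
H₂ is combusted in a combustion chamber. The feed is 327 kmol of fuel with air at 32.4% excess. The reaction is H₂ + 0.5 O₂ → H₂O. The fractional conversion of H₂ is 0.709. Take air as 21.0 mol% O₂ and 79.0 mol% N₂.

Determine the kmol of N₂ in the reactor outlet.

Stoichiometric O₂ = 0.5 × 327 = 163.5 kmol; O₂ fed = 163.5 × 1.324 = 216.5 kmol.
N₂ fed = 216.5 × 79/21 = 814.4 kmol.
Fuel reacted = 0.709 × 327 → ξ = 231.8 kmol.
Outlet (n = n₀ + ν ξ):
  H₂: 327 − 1(231.8) = 95.16
  O₂: 216.5 − 0.5(231.8) = 100.6
  N₂: 814.4 (inert)
  H₂O: 0 + 1(231.8) = 231.8

814 kmol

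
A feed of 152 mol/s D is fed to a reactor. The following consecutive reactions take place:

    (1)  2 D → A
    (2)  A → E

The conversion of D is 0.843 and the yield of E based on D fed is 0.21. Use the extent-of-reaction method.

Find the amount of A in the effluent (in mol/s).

Conversion of D: D consumed = 2ξ₁ = 0.843 × 152 → ξ₁ = 64.07 mol/s.
Yield of E: 1ξ₂ / 152 = 0.21 → ξ₂ = 31.92 mol/s.
Outlet amounts (n = n₀ + Σ ν·ξ):
  D: 152 − 2(64.07) = 23.86
  A: 0 + 1(64.07) − 1(31.92) = 32.15
  E: 0 + 1(31.92) = 31.92

32.1 mol/s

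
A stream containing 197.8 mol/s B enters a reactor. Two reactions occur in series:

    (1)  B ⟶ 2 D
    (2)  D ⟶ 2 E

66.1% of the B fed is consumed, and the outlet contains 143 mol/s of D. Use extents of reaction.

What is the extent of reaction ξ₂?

Conversion of B: B consumed = 1ξ₁ = 0.661 × 197.8 → ξ₁ = 130.7 mol/s.
D balance: n_D = 0 + 2ξ₁ − 1ξ₂ = 143 → ξ₂ = (2·130.7 − 143)/1 = 118.5 mol/s.
Outlet amounts (n = n₀ + Σ ν·ξ):
  B: 197.8 − 1(130.7) = 67.05
  D: 0 + 2(130.7) − 1(118.5) = 143
  E: 0 + 2(118.5) = 237

ξ₂ = 118 mol/s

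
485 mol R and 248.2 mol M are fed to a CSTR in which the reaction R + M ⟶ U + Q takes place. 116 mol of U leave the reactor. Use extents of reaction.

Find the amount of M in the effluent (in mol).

132 mol

For U: n = n₀ + 1ξ → 116 = 0 + 1ξ, giving ξ = 116 mol.
Outlet amounts (n = n₀ + ν ξ):
  R: 485 − 1(116) = 369
  M: 248.2 − 1(116) = 132.2
  U: 0 + 1(116) = 116
  Q: 0 + 1(116) = 116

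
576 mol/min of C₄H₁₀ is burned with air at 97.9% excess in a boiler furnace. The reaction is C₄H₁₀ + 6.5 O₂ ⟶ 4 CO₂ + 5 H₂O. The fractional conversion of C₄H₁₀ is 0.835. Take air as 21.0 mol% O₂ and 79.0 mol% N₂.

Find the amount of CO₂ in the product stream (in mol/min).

1920 mol/min

Stoichiometric O₂ = 6.5 × 576 = 3744 mol/min; O₂ fed = 3744 × 1.979 = 7409 mol/min.
N₂ fed = 7409 × 79/21 = 27870 mol/min.
Fuel reacted = 0.835 × 576 → ξ = 481 mol/min.
Outlet (n = n₀ + ν ξ):
  C₄H₁₀: 576 − 1(481) = 95.04
  O₂: 7409 − 6.5(481) = 4283
  N₂: 27870 (inert)
  CO₂: 0 + 4(481) = 1924
  H₂O: 0 + 5(481) = 2405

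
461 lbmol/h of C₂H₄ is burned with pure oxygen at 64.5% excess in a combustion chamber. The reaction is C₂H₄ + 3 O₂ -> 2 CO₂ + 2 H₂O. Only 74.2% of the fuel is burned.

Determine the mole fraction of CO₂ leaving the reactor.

0.25

Stoichiometric O₂ = 3 × 461 = 1383 lbmol/h; O₂ fed = 1383 × 1.645 = 2275 lbmol/h.
Fuel reacted = 0.742 × 461 → ξ = 342.1 lbmol/h.
Outlet (n = n₀ + ν ξ):
  C₂H₄: 461 − 1(342.1) = 118.9
  O₂: 2275 − 3(342.1) = 1249
  CO₂: 0 + 2(342.1) = 684.1
  H₂O: 0 + 2(342.1) = 684.1
Total out = 2736 lbmol/h; y_CO₂ = 684.1 / 2736 = 0.25.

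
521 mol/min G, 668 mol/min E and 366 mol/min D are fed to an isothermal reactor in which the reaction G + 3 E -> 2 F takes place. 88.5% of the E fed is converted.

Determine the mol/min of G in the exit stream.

324 mol/min

E reacted = 0.885 × 668 = 591.2 mol/min; ν_E = −3, so ξ = 591.2/3 = 197.1 mol/min.
Outlet amounts (n = n₀ + ν ξ):
  G: 521 − 1(197.1) = 323.9
  E: 668 − 3(197.1) = 76.82
  F: 0 + 2(197.1) = 394.1
  D: 366 (inert)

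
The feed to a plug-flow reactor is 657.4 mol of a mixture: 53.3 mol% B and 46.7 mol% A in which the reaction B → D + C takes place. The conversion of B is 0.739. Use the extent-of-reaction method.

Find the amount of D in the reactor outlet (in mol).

259 mol

B reacted = 0.739 × 350.4 = 258.9 mol; ν_B = −1, so ξ = 258.9/1 = 258.9 mol.
Outlet amounts (n = n₀ + ν ξ):
  B: 350.4 − 1(258.9) = 91.45
  D: 0 + 1(258.9) = 258.9
  C: 0 + 1(258.9) = 258.9
  A: 307 (inert)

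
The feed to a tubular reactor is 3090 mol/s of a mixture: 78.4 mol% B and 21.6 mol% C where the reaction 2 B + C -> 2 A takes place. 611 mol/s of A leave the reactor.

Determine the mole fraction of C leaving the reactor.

For A: n = n₀ + 2ξ → 611 = 0 + 2ξ, giving ξ = 305.5 mol/s.
Outlet amounts (n = n₀ + ν ξ):
  B: 2423 − 2(305.5) = 1812
  C: 667.4 − 1(305.5) = 361.9
  A: 0 + 2(305.5) = 611
Total out = 2785 mol/s; y_C = 361.9 / 2785 = 0.13.

0.13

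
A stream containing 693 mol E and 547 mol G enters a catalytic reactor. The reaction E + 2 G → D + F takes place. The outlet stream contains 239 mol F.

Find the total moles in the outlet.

1000 mol

For F: n = n₀ + 1ξ → 239 = 0 + 1ξ, giving ξ = 239 mol.
Outlet amounts (n = n₀ + ν ξ):
  E: 693 − 1(239) = 454
  G: 547 − 2(239) = 69
  D: 0 + 1(239) = 239
  F: 0 + 1(239) = 239
Total out = 454 + 69 + 239 + 239 = 1001 mol.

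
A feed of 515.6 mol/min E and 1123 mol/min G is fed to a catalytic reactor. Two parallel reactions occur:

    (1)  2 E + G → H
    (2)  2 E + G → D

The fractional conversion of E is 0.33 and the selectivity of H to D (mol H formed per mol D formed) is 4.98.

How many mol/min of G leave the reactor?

1040 mol/min

Conversion of E: E consumed = 0.33 × 515.6 = 170.1 mol/min = 2ξ₁ + 2ξ₂.
Selectivity: 1ξ₁ / (1ξ₂) = 4.98 → ξ₁ = 4.98 ξ₂.
Substitute: (2·4.98 + 2) ξ₂ = 170.1 → ξ₂ = 14.23 mol/min, ξ₁ = 70.85 mol/min.
Outlet amounts (n = n₀ + Σ ν·ξ):
  E: 515.6 − 2(70.85) − 2(14.23) = 345.5
  G: 1123 − 1(70.85) − 1(14.23) = 1038
  H: 0 + 1(70.85) = 70.85
  D: 0 + 1(14.23) = 14.23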